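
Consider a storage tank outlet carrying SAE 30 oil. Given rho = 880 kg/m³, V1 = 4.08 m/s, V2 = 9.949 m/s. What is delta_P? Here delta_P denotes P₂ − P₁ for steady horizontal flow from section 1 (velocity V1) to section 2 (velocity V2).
Formula: \Delta P = \frac{1}{2} \rho (V_1^2 - V_2^2)
delta_P = 0.5·880·(4.08² − 9.949²)/1000 = -36.23 kPa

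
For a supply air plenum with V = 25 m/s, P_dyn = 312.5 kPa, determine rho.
Formula: P_{dyn} = \frac{1}{2} \rho V^2
Substituting knowns: 312.5 = 0.5·rho·25²/1000
Solving for rho: rho = 2·(312.5·1000)/25² = 1000 kg/m³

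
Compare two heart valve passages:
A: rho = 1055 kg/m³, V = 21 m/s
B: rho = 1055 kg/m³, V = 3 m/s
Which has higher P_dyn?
P_dyn(A) = 232.6 kPa, P_dyn(B) = 4.747 kPa. Answer: A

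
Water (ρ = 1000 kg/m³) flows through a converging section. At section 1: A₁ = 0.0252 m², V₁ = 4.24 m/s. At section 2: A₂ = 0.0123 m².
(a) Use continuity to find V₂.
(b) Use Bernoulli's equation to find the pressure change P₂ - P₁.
(a) Continuity: A₁V₁=A₂V₂ -> V₂=A₁V₁/A₂=0.0252*4.24/0.0123=8.69 m/s
(b) Bernoulli: P₂-P₁=0.5*rho*(V₁^2-V₂^2)/1000=0.5*1000*(4.24^2-8.69^2)/1000=-28.77 kPa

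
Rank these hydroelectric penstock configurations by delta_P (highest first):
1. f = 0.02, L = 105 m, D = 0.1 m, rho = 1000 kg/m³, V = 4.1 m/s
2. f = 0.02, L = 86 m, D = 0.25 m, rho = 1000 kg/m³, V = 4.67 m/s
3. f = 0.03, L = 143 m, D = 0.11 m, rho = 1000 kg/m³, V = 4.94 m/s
Case 1: delta_P = 176.5 kPa
Case 2: delta_P = 75.02 kPa
Case 3: delta_P = 475.9 kPa
Ranking (highest first): 3, 1, 2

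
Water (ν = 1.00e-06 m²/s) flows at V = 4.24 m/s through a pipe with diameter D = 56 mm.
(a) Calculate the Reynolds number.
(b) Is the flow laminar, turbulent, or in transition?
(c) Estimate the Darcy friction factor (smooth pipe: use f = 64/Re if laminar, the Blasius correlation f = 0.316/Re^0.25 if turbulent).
(a) Re = V·D/ν = 4.24·0.056/1.00e-06 = 237440
(b) Flow regime: turbulent (Re > 4000)
(c) Friction factor: f = 0.316/Re^0.25 = 0.316/237440^0.25 = 0.01432 (Blasius is strictly valid for Re ≲ 1e5; used here as the smooth-pipe estimate the problem specifies)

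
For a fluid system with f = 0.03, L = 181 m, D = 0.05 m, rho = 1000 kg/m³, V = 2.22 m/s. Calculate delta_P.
Formula: \Delta P = f \frac{L}{D} \frac{\rho V^2}{2}
delta_P = 0.03·(181/0.05)·0.5·1000·2.22²/1000 = 267.6 kPa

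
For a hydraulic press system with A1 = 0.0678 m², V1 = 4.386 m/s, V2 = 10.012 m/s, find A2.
Formula: V_2 = \frac{A_1 V_1}{A_2}
Substituting knowns: 10.012 = 0.0678·4.386/A2
Solving for A2: A2 = 0.0678·4.386/10.012 = 0.0297 m²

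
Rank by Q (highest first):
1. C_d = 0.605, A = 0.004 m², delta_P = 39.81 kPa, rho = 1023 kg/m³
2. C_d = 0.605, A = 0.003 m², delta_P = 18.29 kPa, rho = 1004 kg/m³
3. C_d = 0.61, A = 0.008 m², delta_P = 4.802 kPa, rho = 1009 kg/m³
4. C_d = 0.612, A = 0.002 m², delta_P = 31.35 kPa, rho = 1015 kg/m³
Case 1: Q = 21.35 L/s
Case 2: Q = 10.96 L/s
Case 3: Q = 15.06 L/s
Case 4: Q = 9.62 L/s
Ranking (highest first): 1, 3, 2, 4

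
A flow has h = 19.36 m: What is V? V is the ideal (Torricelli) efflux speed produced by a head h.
Formula: V = \sqrt{2 g h}
V = √(2·9.81·19.36) = 19.49 m/s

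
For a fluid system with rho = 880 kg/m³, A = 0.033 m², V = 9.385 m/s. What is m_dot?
Formula: \dot{m} = \rho A V
m_dot = 880·0.033·9.385 = 272.5 kg/s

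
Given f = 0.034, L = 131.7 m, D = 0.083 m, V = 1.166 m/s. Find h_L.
Formula: h_L = f \frac{L}{D} \frac{V^2}{2g}
h_L = 0.034·(131.7/0.083)·1.166²/(2·9.81) = 3.738 m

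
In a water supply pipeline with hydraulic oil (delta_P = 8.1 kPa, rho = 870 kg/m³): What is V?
Formula: V = \sqrt{\frac{2 \Delta P}{\rho}}
V = √(2·(8.1·1000)/870) = 4.315 m/s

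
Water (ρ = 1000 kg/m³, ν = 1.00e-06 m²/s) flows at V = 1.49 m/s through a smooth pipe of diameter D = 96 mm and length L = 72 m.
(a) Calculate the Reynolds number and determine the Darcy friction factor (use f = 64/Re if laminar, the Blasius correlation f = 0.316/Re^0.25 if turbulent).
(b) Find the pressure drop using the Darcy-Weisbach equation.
(a) Re = V·D/ν = 1.49·0.096/1.00e-06 = 143040 → turbulent (Re > 4000); f = 0.316/Re^0.25 = 0.316/143040^0.25 = 0.016249 (Blasius is strictly valid for Re ≲ 1e5; used here as the smooth-pipe estimate the problem specifies)
(b) Darcy-Weisbach: ΔP = f·(L/D)·½ρV²/1000 = 0.016249·(72/0.096)·½·1000·1.49²/1000 = 13.53 kPa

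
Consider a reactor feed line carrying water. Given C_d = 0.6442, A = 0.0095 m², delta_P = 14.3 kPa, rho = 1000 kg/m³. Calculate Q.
Formula: Q = C_d A \sqrt{\frac{2 \Delta P}{\rho}}
Q = 0.6442·0.0095·√(2·(14.3·1000)/1000)·1000 = 32.73 L/s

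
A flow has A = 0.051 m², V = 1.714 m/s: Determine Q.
Formula: Q = A V
Q = 0.051·1.714·1000 = 87.41 L/s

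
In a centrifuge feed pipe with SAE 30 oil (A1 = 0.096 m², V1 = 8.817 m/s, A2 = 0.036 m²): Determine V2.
Formula: V_2 = \frac{A_1 V_1}{A_2}
V2 = 0.096·8.817/0.036 = 23.51 m/s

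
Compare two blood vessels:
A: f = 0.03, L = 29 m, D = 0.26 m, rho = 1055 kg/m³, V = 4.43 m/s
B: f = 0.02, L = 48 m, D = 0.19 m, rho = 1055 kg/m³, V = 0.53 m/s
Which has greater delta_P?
delta_P(A) = 34.64 kPa, delta_P(B) = 0.7487 kPa. Answer: A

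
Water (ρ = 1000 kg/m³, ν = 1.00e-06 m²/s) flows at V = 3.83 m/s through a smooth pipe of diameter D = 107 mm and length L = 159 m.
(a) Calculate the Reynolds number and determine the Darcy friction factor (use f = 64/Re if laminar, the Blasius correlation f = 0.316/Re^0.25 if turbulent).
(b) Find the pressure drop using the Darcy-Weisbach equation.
(a) Re = V·D/ν = 3.83·0.107/1.00e-06 = 409810 → turbulent (Re > 4000); f = 0.316/Re^0.25 = 0.316/409810^0.25 = 0.012489 (Blasius is strictly valid for Re ≲ 1e5; used here as the smooth-pipe estimate the problem specifies)
(b) Darcy-Weisbach: ΔP = f·(L/D)·½ρV²/1000 = 0.012489·(159/0.107)·½·1000·3.83²/1000 = 136.1 kPa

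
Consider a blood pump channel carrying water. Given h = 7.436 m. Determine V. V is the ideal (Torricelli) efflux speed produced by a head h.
Formula: V = \sqrt{2 g h}
V = √(2·9.81·7.436) = 12.08 m/s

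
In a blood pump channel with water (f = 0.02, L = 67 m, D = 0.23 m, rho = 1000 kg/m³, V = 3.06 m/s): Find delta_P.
Formula: \Delta P = f \frac{L}{D} \frac{\rho V^2}{2}
delta_P = 0.02·(67/0.23)·0.5·1000·3.06²/1000 = 27.28 kPa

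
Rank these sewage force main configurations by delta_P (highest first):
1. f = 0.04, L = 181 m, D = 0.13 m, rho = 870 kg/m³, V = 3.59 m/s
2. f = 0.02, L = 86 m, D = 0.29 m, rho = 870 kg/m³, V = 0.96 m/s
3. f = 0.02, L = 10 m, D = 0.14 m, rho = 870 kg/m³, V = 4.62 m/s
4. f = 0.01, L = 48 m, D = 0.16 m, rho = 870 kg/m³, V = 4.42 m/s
Case 1: delta_P = 312.2 kPa
Case 2: delta_P = 2.378 kPa
Case 3: delta_P = 13.26 kPa
Case 4: delta_P = 25.5 kPa
Ranking (highest first): 1, 4, 3, 2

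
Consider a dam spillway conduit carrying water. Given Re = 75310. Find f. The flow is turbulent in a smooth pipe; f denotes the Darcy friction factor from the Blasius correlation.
Formula: f = \frac{0.316}{Re^{0.25}}
f = 0.316/75310^0.25 = 0.01908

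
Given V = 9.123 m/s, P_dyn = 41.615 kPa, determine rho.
Formula: P_{dyn} = \frac{1}{2} \rho V^2
Substituting knowns: 41.615 = 0.5·rho·9.123²/1000
Solving for rho: rho = 2·(41.615·1000)/9.123² = 1000 kg/m³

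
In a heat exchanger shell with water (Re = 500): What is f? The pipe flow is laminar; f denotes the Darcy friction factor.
Formula: f = \frac{64}{Re}
f = 64/500 = 0.128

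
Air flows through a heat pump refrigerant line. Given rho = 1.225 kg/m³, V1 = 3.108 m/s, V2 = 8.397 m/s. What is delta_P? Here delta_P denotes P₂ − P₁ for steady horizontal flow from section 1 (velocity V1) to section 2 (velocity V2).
Formula: \Delta P = \frac{1}{2} \rho (V_1^2 - V_2^2)
delta_P = 0.5·1.225·(3.108² − 8.397²)/1000 = -0.03727 kPa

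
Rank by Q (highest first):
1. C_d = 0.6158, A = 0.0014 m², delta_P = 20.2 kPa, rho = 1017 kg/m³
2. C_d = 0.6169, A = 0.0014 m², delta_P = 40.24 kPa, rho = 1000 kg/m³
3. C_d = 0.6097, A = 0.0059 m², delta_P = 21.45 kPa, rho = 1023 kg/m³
Case 1: Q = 5.434 L/s
Case 2: Q = 7.748 L/s
Case 3: Q = 23.29 L/s
Ranking (highest first): 3, 2, 1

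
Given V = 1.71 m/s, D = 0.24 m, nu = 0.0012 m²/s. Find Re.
Formula: Re = \frac{V D}{\nu}
Re = 1.71·0.24/0.0012 = 342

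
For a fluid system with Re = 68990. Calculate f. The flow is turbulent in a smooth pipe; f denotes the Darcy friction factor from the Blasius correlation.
Formula: f = \frac{0.316}{Re^{0.25}}
f = 0.316/68990^0.25 = 0.0195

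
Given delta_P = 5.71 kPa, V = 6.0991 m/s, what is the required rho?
Formula: V = \sqrt{\frac{2 \Delta P}{\rho}}
Substituting knowns: 6.0991 = √(2·(5.71·1000)/rho)
Solving for rho: rho = 2·(5.71·1000)/6.0991² = 307 kg/m³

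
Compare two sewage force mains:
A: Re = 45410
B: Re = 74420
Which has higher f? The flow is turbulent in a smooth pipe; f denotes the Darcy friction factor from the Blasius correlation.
f(A) = 0.02165, f(B) = 0.01913. Answer: A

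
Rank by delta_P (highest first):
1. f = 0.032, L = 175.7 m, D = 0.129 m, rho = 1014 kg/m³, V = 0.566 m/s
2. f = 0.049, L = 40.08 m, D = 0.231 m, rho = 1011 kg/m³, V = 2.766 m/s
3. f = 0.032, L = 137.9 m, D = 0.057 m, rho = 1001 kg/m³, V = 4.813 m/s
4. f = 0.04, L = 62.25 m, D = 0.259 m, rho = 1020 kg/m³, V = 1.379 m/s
Case 1: delta_P = 7.079 kPa
Case 2: delta_P = 32.88 kPa
Case 3: delta_P = 897.6 kPa
Case 4: delta_P = 9.324 kPa
Ranking (highest first): 3, 2, 4, 1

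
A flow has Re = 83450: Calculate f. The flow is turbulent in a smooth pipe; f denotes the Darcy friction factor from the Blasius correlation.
Formula: f = \frac{0.316}{Re^{0.25}}
f = 0.316/83450^0.25 = 0.01859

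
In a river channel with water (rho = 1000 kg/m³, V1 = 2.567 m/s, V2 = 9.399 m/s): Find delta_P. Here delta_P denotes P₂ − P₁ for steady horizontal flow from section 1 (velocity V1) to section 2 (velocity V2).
Formula: \Delta P = \frac{1}{2} \rho (V_1^2 - V_2^2)
delta_P = 0.5·1000·(2.567² − 9.399²)/1000 = -40.88 kPa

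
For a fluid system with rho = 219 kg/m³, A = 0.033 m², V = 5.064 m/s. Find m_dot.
Formula: \dot{m} = \rho A V
m_dot = 219·0.033·5.064 = 36.6 kg/s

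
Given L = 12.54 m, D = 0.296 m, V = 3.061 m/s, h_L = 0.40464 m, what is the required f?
Formula: h_L = f \frac{L}{D} \frac{V^2}{2g}
Substituting knowns: 0.40464 = f·(12.54/0.296)·3.061²/(2·9.81)
Solving for f: f = 0.40464·2·9.81/((12.54/0.296)·3.061²) = 0.02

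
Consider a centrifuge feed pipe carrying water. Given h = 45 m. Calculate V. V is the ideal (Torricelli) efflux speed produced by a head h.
Formula: V = \sqrt{2 g h}
V = √(2·9.81·45) = 29.71 m/s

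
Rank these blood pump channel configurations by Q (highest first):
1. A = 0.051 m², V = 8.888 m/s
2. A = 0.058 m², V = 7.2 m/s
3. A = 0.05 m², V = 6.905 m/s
Case 1: Q = 453.3 L/s
Case 2: Q = 417.6 L/s
Case 3: Q = 345.3 L/s
Ranking (highest first): 1, 2, 3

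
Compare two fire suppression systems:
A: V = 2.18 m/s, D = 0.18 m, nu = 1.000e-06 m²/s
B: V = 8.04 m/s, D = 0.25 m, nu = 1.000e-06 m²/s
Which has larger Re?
Re(A) = 392400, Re(B) = 2.010e+06. Answer: B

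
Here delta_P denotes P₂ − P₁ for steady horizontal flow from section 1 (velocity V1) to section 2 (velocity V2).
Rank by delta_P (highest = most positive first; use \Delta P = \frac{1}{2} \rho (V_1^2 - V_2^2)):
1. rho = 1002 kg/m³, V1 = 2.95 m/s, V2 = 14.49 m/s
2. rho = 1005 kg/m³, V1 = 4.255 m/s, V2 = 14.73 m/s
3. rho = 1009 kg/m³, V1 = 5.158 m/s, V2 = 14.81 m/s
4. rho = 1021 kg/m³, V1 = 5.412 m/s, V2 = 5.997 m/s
Case 1: delta_P = -100.8 kPa
Case 2: delta_P = -99.93 kPa
Case 3: delta_P = -97.23 kPa
Case 4: delta_P = -3.407 kPa
Ranking (highest first): 4, 3, 2, 1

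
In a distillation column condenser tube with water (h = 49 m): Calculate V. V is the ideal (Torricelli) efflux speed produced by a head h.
Formula: V = \sqrt{2 g h}
V = √(2·9.81·49) = 31.01 m/s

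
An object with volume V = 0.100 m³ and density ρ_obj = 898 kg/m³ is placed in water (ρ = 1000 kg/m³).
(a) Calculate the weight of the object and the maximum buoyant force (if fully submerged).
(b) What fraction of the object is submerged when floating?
(a) W=rho_obj*g*V=898*9.81*0.100=880.9 N; F_B(max)=rho*g*V=1000*9.81*0.100=981.0 N
(b) Floating fraction=rho_obj/rho=898/1000=0.898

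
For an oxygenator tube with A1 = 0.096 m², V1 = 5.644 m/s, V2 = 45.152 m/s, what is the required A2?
Formula: V_2 = \frac{A_1 V_1}{A_2}
Substituting knowns: 45.152 = 0.096·5.644/A2
Solving for A2: A2 = 0.096·5.644/45.152 = 0.012 m²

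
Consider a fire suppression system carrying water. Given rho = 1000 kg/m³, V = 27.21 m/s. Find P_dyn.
Formula: P_{dyn} = \frac{1}{2} \rho V^2
P_dyn = 0.5·1000·27.21²/1000 = 370.2 kPa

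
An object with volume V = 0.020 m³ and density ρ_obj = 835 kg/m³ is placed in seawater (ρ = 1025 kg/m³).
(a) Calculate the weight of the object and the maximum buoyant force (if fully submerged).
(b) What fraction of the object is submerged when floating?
(a) W=rho_obj*g*V=835*9.81*0.020=163.8 N; F_B(max)=rho*g*V=1025*9.81*0.020=201.1 N
(b) Floating fraction=rho_obj/rho=835/1025=0.815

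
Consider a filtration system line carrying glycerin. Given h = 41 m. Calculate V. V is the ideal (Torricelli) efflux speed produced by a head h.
Formula: V = \sqrt{2 g h}
V = √(2·9.81·41) = 28.36 m/s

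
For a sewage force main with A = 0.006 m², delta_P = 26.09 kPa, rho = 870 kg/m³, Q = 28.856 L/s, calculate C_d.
Formula: Q = C_d A \sqrt{\frac{2 \Delta P}{\rho}}
Substituting knowns: 28.856 = C_d·0.006·√(2·(26.09·1000)/870)·1000
Solving for C_d: C_d = (28.856/1000)/(0.006·√(2·(26.09·1000)/870)) = 0.621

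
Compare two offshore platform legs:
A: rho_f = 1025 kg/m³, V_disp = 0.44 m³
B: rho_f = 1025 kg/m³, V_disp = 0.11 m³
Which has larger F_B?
F_B(A) = 4424 N, F_B(B) = 1106 N. Answer: A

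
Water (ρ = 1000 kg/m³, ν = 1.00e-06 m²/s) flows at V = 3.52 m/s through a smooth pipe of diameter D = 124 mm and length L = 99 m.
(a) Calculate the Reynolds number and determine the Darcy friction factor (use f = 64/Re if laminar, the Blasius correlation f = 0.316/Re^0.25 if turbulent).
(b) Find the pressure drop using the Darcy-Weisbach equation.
(a) Re = V·D/ν = 3.52·0.124/1.00e-06 = 436480 → turbulent (Re > 4000); f = 0.316/Re^0.25 = 0.316/436480^0.25 = 0.012294 (Blasius is strictly valid for Re ≲ 1e5; used here as the smooth-pipe estimate the problem specifies)
(b) Darcy-Weisbach: ΔP = f·(L/D)·½ρV²/1000 = 0.012294·(99/0.124)·½·1000·3.52²/1000 = 60.81 kPa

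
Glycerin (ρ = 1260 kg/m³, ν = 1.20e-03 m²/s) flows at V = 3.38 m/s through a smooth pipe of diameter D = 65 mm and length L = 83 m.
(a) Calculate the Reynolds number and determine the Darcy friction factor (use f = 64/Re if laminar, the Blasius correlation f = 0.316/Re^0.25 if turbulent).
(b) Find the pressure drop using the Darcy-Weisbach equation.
(a) Re = V·D/ν = 3.38·0.065/1.20e-03 = 183.08 → laminar (Re < 2300); f = 64/Re = 64/183.08 = 0.34957
(b) Darcy-Weisbach: ΔP = f·(L/D)·½ρV²/1000 = 0.34957·(83/0.065)·½·1260·3.38²/1000 = 3213 kPa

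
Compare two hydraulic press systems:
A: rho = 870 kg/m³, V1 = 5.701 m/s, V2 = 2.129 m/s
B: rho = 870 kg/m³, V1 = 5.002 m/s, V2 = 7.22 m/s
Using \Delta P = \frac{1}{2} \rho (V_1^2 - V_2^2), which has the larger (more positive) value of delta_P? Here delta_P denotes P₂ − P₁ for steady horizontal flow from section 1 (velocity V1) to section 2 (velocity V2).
delta_P(A) = 12.17 kPa, delta_P(B) = -11.79 kPa. Answer: A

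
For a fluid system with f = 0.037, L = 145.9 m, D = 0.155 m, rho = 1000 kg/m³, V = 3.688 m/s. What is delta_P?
Formula: \Delta P = f \frac{L}{D} \frac{\rho V^2}{2}
delta_P = 0.037·(145.9/0.155)·0.5·1000·3.688²/1000 = 236.9 kPa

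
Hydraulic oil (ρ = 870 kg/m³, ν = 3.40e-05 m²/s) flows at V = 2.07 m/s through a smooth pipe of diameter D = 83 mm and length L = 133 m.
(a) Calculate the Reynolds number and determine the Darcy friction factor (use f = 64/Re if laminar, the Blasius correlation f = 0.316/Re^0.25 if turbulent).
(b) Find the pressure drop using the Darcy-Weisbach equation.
(a) Re = V·D/ν = 2.07·0.083/3.40e-05 = 5053.2 → turbulent (Re > 4000); f = 0.316/Re^0.25 = 0.316/5053.2^0.25 = 0.03748
(b) Darcy-Weisbach: ΔP = f·(L/D)·½ρV²/1000 = 0.03748·(133/0.083)·½·870·2.07²/1000 = 111.9 kPa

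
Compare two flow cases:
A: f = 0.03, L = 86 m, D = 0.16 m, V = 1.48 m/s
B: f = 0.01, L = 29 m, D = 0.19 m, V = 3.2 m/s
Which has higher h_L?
h_L(A) = 1.8 m, h_L(B) = 0.7966 m. Answer: A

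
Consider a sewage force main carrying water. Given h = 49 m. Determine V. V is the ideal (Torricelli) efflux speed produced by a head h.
Formula: V = \sqrt{2 g h}
V = √(2·9.81·49) = 31.01 m/s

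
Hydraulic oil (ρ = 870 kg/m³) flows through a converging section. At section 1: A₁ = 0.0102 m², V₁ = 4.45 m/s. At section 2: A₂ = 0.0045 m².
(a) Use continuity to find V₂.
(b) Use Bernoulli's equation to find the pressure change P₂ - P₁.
(a) Continuity: A₁V₁=A₂V₂ -> V₂=A₁V₁/A₂=0.0102*4.45/0.0045=10.09 m/s
(b) Bernoulli: P₂-P₁=0.5*rho*(V₁^2-V₂^2)/1000=0.5*870*(4.45^2-10.09^2)/1000=-35.67 kPa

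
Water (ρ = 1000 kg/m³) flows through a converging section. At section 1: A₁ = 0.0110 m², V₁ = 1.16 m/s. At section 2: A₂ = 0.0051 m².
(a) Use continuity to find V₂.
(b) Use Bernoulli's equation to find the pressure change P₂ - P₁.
(a) Continuity: A₁V₁=A₂V₂ -> V₂=A₁V₁/A₂=0.0110*1.16/0.0051=2.50 m/s
(b) Bernoulli: P₂-P₁=0.5*rho*(V₁^2-V₂^2)/1000=0.5*1000*(1.16^2-2.50^2)/1000=-2.452 kPa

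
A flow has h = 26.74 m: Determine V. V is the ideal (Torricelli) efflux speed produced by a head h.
Formula: V = \sqrt{2 g h}
V = √(2·9.81·26.74) = 22.9 m/s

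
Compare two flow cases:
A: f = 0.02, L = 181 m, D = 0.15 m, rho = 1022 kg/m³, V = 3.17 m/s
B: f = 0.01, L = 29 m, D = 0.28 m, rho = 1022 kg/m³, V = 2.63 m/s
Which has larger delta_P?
delta_P(A) = 123.9 kPa, delta_P(B) = 3.661 kPa. Answer: A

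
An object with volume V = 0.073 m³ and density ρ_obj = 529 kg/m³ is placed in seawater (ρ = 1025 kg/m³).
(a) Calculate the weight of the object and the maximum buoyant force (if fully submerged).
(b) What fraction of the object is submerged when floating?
(a) W=rho_obj*g*V=529*9.81*0.073=378.8 N; F_B(max)=rho*g*V=1025*9.81*0.073=734.0 N
(b) Floating fraction=rho_obj/rho=529/1025=0.516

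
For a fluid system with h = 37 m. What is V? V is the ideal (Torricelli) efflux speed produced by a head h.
Formula: V = \sqrt{2 g h}
V = √(2·9.81·37) = 26.94 m/s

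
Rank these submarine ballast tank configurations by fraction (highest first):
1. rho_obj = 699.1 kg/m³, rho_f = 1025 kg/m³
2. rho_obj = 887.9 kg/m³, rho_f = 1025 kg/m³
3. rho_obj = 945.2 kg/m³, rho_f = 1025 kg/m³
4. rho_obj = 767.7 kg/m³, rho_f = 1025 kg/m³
Case 1: fraction = 0.682
Case 2: fraction = 0.8662
Case 3: fraction = 0.9221
Case 4: fraction = 0.749
Ranking (highest first): 3, 2, 4, 1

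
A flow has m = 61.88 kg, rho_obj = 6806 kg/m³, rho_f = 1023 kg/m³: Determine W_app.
Formula: W_{app} = mg\left(1 - \frac{\rho_f}{\rho_{obj}}\right)
W_app = 61.88·9.81·(1 − 1023/6806) = 515.8 N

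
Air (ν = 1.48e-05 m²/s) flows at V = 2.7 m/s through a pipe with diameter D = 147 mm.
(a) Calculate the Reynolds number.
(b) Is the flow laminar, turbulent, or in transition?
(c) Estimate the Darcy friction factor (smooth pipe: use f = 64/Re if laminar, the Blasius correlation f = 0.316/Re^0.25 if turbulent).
(a) Re = V·D/ν = 2.7·0.147/1.48e-05 = 26818
(b) Flow regime: turbulent (Re > 4000)
(c) Friction factor: f = 0.316/Re^0.25 = 0.316/26818^0.25 = 0.02469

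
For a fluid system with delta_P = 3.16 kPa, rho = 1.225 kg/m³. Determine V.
Formula: V = \sqrt{\frac{2 \Delta P}{\rho}}
V = √(2·(3.16·1000)/1.225) = 71.83 m/s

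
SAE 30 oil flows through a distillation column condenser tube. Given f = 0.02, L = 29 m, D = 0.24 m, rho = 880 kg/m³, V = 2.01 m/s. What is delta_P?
Formula: \Delta P = f \frac{L}{D} \frac{\rho V^2}{2}
delta_P = 0.02·(29/0.24)·0.5·880·2.01²/1000 = 4.296 kPa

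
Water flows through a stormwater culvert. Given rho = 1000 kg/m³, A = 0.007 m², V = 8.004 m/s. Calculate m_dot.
Formula: \dot{m} = \rho A V
m_dot = 1000·0.007·8.004 = 56.03 kg/s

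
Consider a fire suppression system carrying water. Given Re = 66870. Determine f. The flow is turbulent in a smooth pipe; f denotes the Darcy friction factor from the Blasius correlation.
Formula: f = \frac{0.316}{Re^{0.25}}
f = 0.316/66870^0.25 = 0.01965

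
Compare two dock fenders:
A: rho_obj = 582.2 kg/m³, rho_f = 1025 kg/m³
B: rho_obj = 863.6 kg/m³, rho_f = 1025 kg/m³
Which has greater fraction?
fraction(A) = 0.568, fraction(B) = 0.8425. Answer: B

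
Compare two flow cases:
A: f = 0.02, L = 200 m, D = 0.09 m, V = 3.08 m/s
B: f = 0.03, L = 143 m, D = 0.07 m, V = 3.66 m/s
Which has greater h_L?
h_L(A) = 21.49 m, h_L(B) = 41.84 m. Answer: B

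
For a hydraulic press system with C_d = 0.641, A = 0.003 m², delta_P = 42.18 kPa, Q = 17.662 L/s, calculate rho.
Formula: Q = C_d A \sqrt{\frac{2 \Delta P}{\rho}}
Substituting knowns: 17.662 = 0.641·0.003·√(2·(42.18·1000)/rho)·1000
Solving for rho: rho = 2·(42.18·1000)/((17.662/1000)/(0.641·0.003))² = 1000 kg/m³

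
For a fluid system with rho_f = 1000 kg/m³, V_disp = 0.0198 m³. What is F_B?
Formula: F_B = \rho_f g V_{disp}
F_B = 1000·9.81·0.0198 = 194.2 N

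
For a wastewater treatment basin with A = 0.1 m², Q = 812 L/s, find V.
Formula: Q = A V
Substituting knowns: 812 = 0.1·V·1000
Solving for V: V = (812/1000)/0.1 = 8.12 m/s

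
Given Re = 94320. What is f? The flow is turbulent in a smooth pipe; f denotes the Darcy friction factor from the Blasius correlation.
Formula: f = \frac{0.316}{Re^{0.25}}
f = 0.316/94320^0.25 = 0.01803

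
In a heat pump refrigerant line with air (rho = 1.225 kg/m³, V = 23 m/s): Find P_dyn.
Formula: P_{dyn} = \frac{1}{2} \rho V^2
P_dyn = 0.5·1.225·23²/1000 = 0.324 kPa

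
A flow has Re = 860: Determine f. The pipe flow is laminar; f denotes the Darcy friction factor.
Formula: f = \frac{64}{Re}
f = 64/860 = 0.07442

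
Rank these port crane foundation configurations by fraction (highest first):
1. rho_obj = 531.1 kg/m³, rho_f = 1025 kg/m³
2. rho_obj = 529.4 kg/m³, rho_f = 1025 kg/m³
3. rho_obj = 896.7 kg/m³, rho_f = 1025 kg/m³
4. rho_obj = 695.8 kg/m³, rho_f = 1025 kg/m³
Case 1: fraction = 0.5181
Case 2: fraction = 0.5165
Case 3: fraction = 0.8748
Case 4: fraction = 0.6788
Ranking (highest first): 3, 4, 1, 2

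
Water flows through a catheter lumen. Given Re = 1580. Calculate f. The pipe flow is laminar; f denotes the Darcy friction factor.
Formula: f = \frac{64}{Re}
f = 64/1580 = 0.04051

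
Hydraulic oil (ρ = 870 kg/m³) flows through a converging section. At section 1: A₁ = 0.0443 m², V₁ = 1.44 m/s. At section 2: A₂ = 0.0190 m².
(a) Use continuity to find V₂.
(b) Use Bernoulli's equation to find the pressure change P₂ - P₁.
(a) Continuity: A₁V₁=A₂V₂ -> V₂=A₁V₁/A₂=0.0443*1.44/0.0190=3.36 m/s
(b) Bernoulli: P₂-P₁=0.5*rho*(V₁^2-V₂^2)/1000=0.5*870*(1.44^2-3.36^2)/1000=-4.009 kPa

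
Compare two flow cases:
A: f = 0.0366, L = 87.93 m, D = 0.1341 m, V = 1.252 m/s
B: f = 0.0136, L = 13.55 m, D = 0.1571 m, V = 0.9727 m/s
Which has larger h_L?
h_L(A) = 1.917 m, h_L(B) = 0.05657 m. Answer: A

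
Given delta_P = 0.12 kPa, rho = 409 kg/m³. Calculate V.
Formula: V = \sqrt{\frac{2 \Delta P}{\rho}}
V = √(2·(0.12·1000)/409) = 0.766 m/s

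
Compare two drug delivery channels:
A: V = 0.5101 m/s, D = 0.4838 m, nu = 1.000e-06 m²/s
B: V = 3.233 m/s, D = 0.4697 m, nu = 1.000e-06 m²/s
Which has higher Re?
Re(A) = 246786, Re(B) = 1.519e+06. Answer: B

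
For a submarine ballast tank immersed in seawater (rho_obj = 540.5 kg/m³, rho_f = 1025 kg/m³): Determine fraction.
Formula: f_{sub} = \frac{\rho_{obj}}{\rho_f}
fraction = 540.5/1025 = 0.5273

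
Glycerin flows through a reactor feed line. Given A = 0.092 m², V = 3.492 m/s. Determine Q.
Formula: Q = A V
Q = 0.092·3.492·1000 = 321.3 L/s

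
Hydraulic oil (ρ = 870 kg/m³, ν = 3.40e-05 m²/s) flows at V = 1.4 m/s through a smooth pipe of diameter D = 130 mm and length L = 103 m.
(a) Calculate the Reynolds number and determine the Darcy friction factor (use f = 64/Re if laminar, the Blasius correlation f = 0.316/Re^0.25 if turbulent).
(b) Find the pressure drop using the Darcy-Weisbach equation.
(a) Re = V·D/ν = 1.4·0.13/3.40e-05 = 5352.9 → turbulent (Re > 4000); f = 0.316/Re^0.25 = 0.316/5352.9^0.25 = 0.036944
(b) Darcy-Weisbach: ΔP = f·(L/D)·½ρV²/1000 = 0.036944·(103/0.130)·½·870·1.4²/1000 = 24.96 kPa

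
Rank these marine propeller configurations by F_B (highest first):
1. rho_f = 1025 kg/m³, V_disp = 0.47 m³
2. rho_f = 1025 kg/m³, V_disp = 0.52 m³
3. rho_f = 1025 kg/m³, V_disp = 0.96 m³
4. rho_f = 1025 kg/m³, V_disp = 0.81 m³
Case 1: F_B = 4726 N
Case 2: F_B = 5229 N
Case 3: F_B = 9653 N
Case 4: F_B = 8145 N
Ranking (highest first): 3, 4, 2, 1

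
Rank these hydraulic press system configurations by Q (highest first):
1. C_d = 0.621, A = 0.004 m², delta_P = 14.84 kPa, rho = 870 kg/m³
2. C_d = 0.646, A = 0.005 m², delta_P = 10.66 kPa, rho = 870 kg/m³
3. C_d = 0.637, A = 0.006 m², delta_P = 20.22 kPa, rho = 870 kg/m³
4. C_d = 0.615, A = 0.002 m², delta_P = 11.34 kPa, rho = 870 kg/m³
Case 1: Q = 14.51 L/s
Case 2: Q = 15.99 L/s
Case 3: Q = 26.06 L/s
Case 4: Q = 6.28 L/s
Ranking (highest first): 3, 2, 1, 4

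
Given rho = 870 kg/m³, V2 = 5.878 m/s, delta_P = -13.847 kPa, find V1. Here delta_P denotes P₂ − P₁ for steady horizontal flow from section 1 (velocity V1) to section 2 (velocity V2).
Formula: \Delta P = \frac{1}{2} \rho (V_1^2 - V_2^2)
Substituting knowns: -13.847 = 0.5·870·(V1² − 5.878²)/1000
Solving for V1: V1 = √(5.878² + 2·(-13.847·1000)/870) = 1.649 m/s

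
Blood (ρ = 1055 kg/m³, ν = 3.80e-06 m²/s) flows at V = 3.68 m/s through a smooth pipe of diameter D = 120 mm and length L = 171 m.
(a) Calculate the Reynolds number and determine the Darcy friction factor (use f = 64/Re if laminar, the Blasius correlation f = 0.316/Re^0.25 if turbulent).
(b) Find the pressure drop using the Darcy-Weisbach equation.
(a) Re = V·D/ν = 3.68·0.12/3.80e-06 = 116210 → turbulent (Re > 4000); f = 0.316/Re^0.25 = 0.316/116210^0.25 = 0.017115 (Blasius is strictly valid for Re ≲ 1e5; used here as the smooth-pipe estimate the problem specifies)
(b) Darcy-Weisbach: ΔP = f·(L/D)·½ρV²/1000 = 0.017115·(171/0.120)·½·1055·3.68²/1000 = 174.2 kPa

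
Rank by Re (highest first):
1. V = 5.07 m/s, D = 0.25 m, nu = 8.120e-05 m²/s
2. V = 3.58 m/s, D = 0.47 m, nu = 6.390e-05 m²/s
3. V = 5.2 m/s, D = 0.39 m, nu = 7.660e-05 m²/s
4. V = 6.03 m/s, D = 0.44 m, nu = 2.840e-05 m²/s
Case 1: Re = 15610
Case 2: Re = 26332
Case 3: Re = 26475
Case 4: Re = 93423
Ranking (highest first): 4, 3, 2, 1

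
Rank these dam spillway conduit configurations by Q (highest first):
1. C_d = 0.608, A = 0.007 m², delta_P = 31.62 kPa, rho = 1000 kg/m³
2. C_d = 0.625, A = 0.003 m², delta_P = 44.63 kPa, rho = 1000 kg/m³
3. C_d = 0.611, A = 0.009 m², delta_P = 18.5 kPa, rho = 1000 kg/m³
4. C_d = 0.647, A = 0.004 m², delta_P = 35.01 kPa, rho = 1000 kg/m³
Case 1: Q = 33.85 L/s
Case 2: Q = 17.71 L/s
Case 3: Q = 33.45 L/s
Case 4: Q = 21.66 L/s
Ranking (highest first): 1, 3, 4, 2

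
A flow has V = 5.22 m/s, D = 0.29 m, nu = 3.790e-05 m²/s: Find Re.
Formula: Re = \frac{V D}{\nu}
Re = 5.22·0.29/3.790e-05 = 39942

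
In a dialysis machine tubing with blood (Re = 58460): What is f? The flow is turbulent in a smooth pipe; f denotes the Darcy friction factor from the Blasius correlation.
Formula: f = \frac{0.316}{Re^{0.25}}
f = 0.316/58460^0.25 = 0.02032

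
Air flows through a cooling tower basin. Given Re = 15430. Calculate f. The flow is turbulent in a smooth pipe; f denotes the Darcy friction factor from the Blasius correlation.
Formula: f = \frac{0.316}{Re^{0.25}}
f = 0.316/15430^0.25 = 0.02835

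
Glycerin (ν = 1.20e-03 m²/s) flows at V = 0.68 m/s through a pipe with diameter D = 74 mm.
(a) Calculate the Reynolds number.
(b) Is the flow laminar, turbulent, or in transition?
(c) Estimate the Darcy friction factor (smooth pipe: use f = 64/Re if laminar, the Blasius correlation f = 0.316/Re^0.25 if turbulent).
(a) Re = V·D/ν = 0.68·0.074/1.20e-03 = 41.933
(b) Flow regime: laminar (Re < 2300)
(c) Friction factor: f = 64/Re = 64/41.933 = 1.526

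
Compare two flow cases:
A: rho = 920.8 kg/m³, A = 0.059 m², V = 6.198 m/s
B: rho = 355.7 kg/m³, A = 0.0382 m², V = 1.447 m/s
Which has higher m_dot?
m_dot(A) = 336.7 kg/s, m_dot(B) = 19.66 kg/s. Answer: A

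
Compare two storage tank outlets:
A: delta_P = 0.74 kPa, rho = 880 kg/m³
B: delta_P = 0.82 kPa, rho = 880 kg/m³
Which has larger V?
V(A) = 1.297 m/s, V(B) = 1.365 m/s. Answer: B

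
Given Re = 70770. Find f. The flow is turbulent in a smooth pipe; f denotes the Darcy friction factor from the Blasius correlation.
Formula: f = \frac{0.316}{Re^{0.25}}
f = 0.316/70770^0.25 = 0.01937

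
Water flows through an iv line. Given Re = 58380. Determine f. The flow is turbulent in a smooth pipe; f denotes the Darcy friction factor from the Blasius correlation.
Formula: f = \frac{0.316}{Re^{0.25}}
f = 0.316/58380^0.25 = 0.02033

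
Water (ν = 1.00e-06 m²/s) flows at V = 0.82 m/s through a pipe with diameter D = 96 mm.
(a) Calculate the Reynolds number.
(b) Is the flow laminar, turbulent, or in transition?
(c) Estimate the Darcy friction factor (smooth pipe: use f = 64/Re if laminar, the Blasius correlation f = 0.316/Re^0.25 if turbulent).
(a) Re = V·D/ν = 0.82·0.096/1.00e-06 = 78720
(b) Flow regime: turbulent (Re > 4000)
(c) Friction factor: f = 0.316/Re^0.25 = 0.316/78720^0.25 = 0.01887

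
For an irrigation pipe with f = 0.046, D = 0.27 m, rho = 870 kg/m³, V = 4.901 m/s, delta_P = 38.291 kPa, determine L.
Formula: \Delta P = f \frac{L}{D} \frac{\rho V^2}{2}
Substituting knowns: 38.291 = 0.046·(L/0.27)·0.5·870·4.901²/1000
Solving for L: L = (38.291·1000)·0.27/(0.046·0.5·870·4.901²) = 21.51 m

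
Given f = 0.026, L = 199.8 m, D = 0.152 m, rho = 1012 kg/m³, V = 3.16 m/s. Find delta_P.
Formula: \Delta P = f \frac{L}{D} \frac{\rho V^2}{2}
delta_P = 0.026·(199.8/0.152)·0.5·1012·3.16²/1000 = 172.7 kPa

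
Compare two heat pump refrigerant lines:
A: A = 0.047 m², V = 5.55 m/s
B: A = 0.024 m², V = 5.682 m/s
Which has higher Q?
Q(A) = 260.8 L/s, Q(B) = 136.4 L/s. Answer: A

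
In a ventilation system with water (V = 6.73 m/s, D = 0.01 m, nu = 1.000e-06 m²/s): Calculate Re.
Formula: Re = \frac{V D}{\nu}
Re = 6.73·0.01/1.000e-06 = 67300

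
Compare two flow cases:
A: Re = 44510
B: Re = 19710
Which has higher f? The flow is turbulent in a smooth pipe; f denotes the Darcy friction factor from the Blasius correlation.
f(A) = 0.02176, f(B) = 0.02667. Answer: B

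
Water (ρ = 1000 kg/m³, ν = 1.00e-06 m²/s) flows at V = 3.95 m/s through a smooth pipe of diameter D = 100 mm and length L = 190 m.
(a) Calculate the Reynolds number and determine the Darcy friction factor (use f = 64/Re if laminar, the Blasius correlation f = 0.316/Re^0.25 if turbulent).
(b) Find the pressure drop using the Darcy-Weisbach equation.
(a) Re = V·D/ν = 3.95·0.1/1.00e-06 = 395000 → turbulent (Re > 4000); f = 0.316/Re^0.25 = 0.316/395000^0.25 = 0.012605 (Blasius is strictly valid for Re ≲ 1e5; used here as the smooth-pipe estimate the problem specifies)
(b) Darcy-Weisbach: ΔP = f·(L/D)·½ρV²/1000 = 0.012605·(190/0.100)·½·1000·3.95²/1000 = 186.8 kPa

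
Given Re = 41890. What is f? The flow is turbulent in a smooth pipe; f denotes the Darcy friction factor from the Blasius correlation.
Formula: f = \frac{0.316}{Re^{0.25}}
f = 0.316/41890^0.25 = 0.02209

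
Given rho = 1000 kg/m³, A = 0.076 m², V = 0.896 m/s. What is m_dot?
Formula: \dot{m} = \rho A V
m_dot = 1000·0.076·0.896 = 68.1 kg/s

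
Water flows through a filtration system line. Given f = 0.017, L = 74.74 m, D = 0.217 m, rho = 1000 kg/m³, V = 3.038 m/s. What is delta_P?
Formula: \Delta P = f \frac{L}{D} \frac{\rho V^2}{2}
delta_P = 0.017·(74.74/0.217)·0.5·1000·3.038²/1000 = 27.02 kPa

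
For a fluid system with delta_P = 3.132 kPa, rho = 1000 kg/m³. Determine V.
Formula: V = \sqrt{\frac{2 \Delta P}{\rho}}
V = √(2·(3.132·1000)/1000) = 2.503 m/s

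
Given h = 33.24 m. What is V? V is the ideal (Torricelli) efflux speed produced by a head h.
Formula: V = \sqrt{2 g h}
V = √(2·9.81·33.24) = 25.54 m/s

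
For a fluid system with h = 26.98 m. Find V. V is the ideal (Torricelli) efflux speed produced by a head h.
Formula: V = \sqrt{2 g h}
V = √(2·9.81·26.98) = 23.01 m/s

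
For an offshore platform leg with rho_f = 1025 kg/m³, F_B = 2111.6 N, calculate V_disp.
Formula: F_B = \rho_f g V_{disp}
Substituting knowns: 2111.6 = 1025·9.81·V_disp
Solving for V_disp: V_disp = 2111.6/(1025·9.81) = 0.21 m³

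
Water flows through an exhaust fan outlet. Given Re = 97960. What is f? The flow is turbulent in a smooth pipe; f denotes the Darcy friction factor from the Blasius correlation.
Formula: f = \frac{0.316}{Re^{0.25}}
f = 0.316/97960^0.25 = 0.01786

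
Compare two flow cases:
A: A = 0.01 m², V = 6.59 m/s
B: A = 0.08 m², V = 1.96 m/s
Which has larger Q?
Q(A) = 65.9 L/s, Q(B) = 156.8 L/s. Answer: B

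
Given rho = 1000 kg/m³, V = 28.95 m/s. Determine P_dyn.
Formula: P_{dyn} = \frac{1}{2} \rho V^2
P_dyn = 0.5·1000·28.95²/1000 = 419.1 kPa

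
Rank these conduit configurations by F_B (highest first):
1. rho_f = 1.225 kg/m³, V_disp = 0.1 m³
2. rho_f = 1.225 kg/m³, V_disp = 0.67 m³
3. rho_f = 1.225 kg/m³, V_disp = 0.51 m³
Case 1: F_B = 1.202 N
Case 2: F_B = 8.052 N
Case 3: F_B = 6.129 N
Ranking (highest first): 2, 3, 1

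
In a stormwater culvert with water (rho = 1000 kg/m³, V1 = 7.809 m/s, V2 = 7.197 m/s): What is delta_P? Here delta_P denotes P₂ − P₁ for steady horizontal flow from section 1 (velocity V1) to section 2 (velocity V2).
Formula: \Delta P = \frac{1}{2} \rho (V_1^2 - V_2^2)
delta_P = 0.5·1000·(7.809² − 7.197²)/1000 = 4.592 kPa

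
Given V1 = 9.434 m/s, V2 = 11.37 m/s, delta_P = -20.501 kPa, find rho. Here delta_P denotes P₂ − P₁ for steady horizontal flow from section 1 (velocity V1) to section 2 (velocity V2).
Formula: \Delta P = \frac{1}{2} \rho (V_1^2 - V_2^2)
Substituting knowns: -20.501 = 0.5·rho·(9.434² − 11.37²)/1000
Solving for rho: rho = 2·(-20.501·1000)/(9.434² − 11.37²) = 1018 kg/m³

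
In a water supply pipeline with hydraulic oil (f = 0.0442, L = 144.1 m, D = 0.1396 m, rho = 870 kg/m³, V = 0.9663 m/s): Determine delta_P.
Formula: \Delta P = f \frac{L}{D} \frac{\rho V^2}{2}
delta_P = 0.0442·(144.1/0.1396)·0.5·870·0.9663²/1000 = 18.53 kPa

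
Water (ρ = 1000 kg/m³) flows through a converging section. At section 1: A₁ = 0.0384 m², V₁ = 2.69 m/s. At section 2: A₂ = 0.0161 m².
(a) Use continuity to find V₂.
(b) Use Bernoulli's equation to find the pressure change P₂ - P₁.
(a) Continuity: A₁V₁=A₂V₂ -> V₂=A₁V₁/A₂=0.0384*2.69/0.0161=6.42 m/s
(b) Bernoulli: P₂-P₁=0.5*rho*(V₁^2-V₂^2)/1000=0.5*1000*(2.69^2-6.42^2)/1000=-16.99 kPa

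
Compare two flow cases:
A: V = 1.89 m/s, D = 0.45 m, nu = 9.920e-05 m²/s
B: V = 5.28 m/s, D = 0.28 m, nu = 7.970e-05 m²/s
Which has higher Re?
Re(A) = 8574, Re(B) = 18550. Answer: B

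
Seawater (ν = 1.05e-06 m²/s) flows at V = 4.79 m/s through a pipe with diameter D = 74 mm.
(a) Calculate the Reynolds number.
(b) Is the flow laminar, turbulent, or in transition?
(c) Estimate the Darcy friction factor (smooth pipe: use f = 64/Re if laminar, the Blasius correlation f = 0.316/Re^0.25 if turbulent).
(a) Re = V·D/ν = 4.79·0.074/1.05e-06 = 337580
(b) Flow regime: turbulent (Re > 4000)
(c) Friction factor: f = 0.316/Re^0.25 = 0.316/337580^0.25 = 0.01311 (Blasius is strictly valid for Re ≲ 1e5; used here as the smooth-pipe estimate the problem specifies)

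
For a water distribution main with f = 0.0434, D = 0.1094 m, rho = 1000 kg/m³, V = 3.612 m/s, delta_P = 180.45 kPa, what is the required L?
Formula: \Delta P = f \frac{L}{D} \frac{\rho V^2}{2}
Substituting knowns: 180.45 = 0.0434·(L/0.1094)·0.5·1000·3.612²/1000
Solving for L: L = (180.45·1000)·0.1094/(0.0434·0.5·1000·3.612²) = 69.73 m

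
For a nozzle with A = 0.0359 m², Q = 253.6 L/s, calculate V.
Formula: Q = A V
Substituting knowns: 253.6 = 0.0359·V·1000
Solving for V: V = (253.6/1000)/0.0359 = 7.064 m/s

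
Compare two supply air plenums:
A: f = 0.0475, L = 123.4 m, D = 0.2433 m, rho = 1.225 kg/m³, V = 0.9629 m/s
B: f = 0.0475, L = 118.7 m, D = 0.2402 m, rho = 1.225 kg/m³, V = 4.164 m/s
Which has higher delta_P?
delta_P(A) = 0.01368 kPa, delta_P(B) = 0.2493 kPa. Answer: B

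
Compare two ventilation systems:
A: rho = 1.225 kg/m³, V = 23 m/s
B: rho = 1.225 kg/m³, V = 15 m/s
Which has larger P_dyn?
P_dyn(A) = 0.324 kPa, P_dyn(B) = 0.1378 kPa. Answer: A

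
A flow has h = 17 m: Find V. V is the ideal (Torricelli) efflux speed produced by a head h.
Formula: V = \sqrt{2 g h}
V = √(2·9.81·17) = 18.26 m/s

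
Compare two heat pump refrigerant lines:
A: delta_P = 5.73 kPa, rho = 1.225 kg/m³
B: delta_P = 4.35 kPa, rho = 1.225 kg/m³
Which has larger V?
V(A) = 96.72 m/s, V(B) = 84.27 m/s. Answer: A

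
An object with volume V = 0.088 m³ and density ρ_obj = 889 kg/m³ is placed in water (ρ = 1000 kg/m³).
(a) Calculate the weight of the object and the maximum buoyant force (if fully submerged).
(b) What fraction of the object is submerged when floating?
(a) W=rho_obj*g*V=889*9.81*0.088=767.5 N; F_B(max)=rho*g*V=1000*9.81*0.088=863.3 N
(b) Floating fraction=rho_obj/rho=889/1000=0.889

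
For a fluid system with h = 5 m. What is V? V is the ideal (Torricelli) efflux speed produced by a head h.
Formula: V = \sqrt{2 g h}
V = √(2·9.81·5) = 9.905 m/s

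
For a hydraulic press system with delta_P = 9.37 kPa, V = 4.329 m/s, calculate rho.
Formula: V = \sqrt{\frac{2 \Delta P}{\rho}}
Substituting knowns: 4.329 = √(2·(9.37·1000)/rho)
Solving for rho: rho = 2·(9.37·1000)/4.329² = 1000 kg/m³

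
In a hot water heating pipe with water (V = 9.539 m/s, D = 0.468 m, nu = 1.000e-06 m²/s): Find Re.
Formula: Re = \frac{V D}{\nu}
Re = 9.539·0.468/1.000e-06 = 4.464e+06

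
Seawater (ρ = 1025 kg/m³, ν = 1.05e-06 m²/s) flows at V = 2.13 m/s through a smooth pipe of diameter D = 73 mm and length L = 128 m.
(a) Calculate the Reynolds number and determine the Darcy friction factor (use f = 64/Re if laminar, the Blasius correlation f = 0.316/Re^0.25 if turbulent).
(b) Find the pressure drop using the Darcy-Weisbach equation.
(a) Re = V·D/ν = 2.13·0.073/1.05e-06 = 148090 → turbulent (Re > 4000); f = 0.316/Re^0.25 = 0.316/148090^0.25 = 0.016109 (Blasius is strictly valid for Re ≲ 1e5; used here as the smooth-pipe estimate the problem specifies)
(b) Darcy-Weisbach: ΔP = f·(L/D)·½ρV²/1000 = 0.016109·(128/0.073)·½·1025·2.13²/1000 = 65.68 kPa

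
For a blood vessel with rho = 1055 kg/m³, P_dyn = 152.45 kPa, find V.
Formula: P_{dyn} = \frac{1}{2} \rho V^2
Substituting knowns: 152.45 = 0.5·1055·V²/1000
Solving for V: V = √(2·(152.45·1000)/1055) = 17 m/s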